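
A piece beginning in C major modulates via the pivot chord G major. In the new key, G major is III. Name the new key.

E minor

The numeral III denotes a major triad on scale degree 3. With G on degree 3, the tonic of the new key is E.
Degree 3 carries a major triad in natural-minor keys, so the destination is E minor.
Check: the diatonic triads of E minor (natural minor) are Em (i), F#dim (ii°), G (III), Am (iv), Bm (v), C (VI), D (VII) — G major is indeed III.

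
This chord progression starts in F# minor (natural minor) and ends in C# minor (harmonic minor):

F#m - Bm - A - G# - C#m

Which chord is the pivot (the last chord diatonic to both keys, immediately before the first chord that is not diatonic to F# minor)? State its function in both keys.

A — III in F# minor, VI in C# minor

Chords diatonic to F# minor: F#m, G#dim, A, Bm, C#m, D, E.
Reading the progression, the first chord not in that set is G#, so the modulation leaves F# minor there.
The chord immediately before G# is A, which is diatonic to both keys: III in F# minor and VI in C# minor.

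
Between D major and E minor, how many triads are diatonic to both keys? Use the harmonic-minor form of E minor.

Diatonic triads of D major: D major (I), E minor (ii), F# minor (iii), G major (IV), A major (V), B minor (vi), C# diminished (vii°).
Diatonic triads of E minor (harmonic minor): E minor (i), F# diminished (ii°), G augmented (III+), A minor (iv), B major (V), C major (VI), D# diminished (vii°).
Matching root and quality in both lists: E minor.
That gives 1 common triad.

1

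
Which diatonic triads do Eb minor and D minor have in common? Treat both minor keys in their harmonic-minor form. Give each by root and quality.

Bb

Triads in Eb minor (harmonic minor): Ebm (i), Fdim (ii°), Gbaug (III+), Abm (iv), Bb (V), Cb (VI), Ddim (vii°).
Triads in D minor (harmonic minor): Dm (i), Edim (ii°), Faug (III+), Gm (iv), A (V), Bb (VI), C#dim (vii°).
Shared triads with their functions: Bb (V in Eb minor, VI in D minor).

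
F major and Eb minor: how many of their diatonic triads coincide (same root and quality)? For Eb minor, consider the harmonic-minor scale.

Diatonic triads of F major: F major (I), G minor (ii), A minor (iii), Bb major (IV), C major (V), D minor (vi), E diminished (vii°).
Diatonic triads of Eb minor (harmonic minor): Eb minor (i), F diminished (ii°), Gb augmented (III+), Ab minor (iv), Bb major (V), Cb major (VI), D diminished (vii°).
Matching root and quality in both lists: Bb major.
That gives 1 common triad.

1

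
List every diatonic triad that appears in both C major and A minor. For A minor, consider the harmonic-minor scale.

Triads in C major: C (I), Dm (ii), Em (iii), F (IV), G (V), Am (vi), Bdim (vii°).
Triads in A minor (harmonic minor): Am (i), Bdim (ii°), Caug (III+), Dm (iv), E (V), F (VI), G#dim (vii°).
Shared triads with their functions: Dm (ii in C major, iv in A minor); F (IV in C major, VI in A minor); Am (vi in C major, i in A minor); Bdim (vii° in C major, ii° in A minor).

Dm, F, Am, Bdim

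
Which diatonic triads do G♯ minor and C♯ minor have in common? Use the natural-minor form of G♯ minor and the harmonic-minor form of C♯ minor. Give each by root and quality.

C♯m

Triads in G♯ minor (natural minor): G♯m (i), A♯dim (ii°), B (III), C♯m (iv), D♯m (v), E (VI), F♯ (VII).
Triads in C♯ minor (harmonic minor): C♯m (i), D♯dim (ii°), Eaug (III+), F♯m (iv), G♯ (V), A (VI), B♯dim (vii°).
Shared triads with their functions: C♯m (iv in G♯ minor, i in C♯ minor).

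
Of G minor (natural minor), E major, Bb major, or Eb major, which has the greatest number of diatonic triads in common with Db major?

Eb major

Triads of Db major: Db major (I), Eb minor (ii), F minor (iii), Gb major (IV), Ab major (V), Bb minor (vi), C diminished (vii°).
G minor (natural minor) shares 0: none.
E major shares 0: none.
Bb major shares 0: none.
Eb major shares 2: Fm, Ab.
The most common triads (2) are shared with Eb major.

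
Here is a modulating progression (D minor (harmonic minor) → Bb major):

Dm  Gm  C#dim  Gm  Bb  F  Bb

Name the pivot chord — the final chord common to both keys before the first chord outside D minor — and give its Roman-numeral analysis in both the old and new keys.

Bb — VI in D minor, I in Bb major

Chords diatonic to D minor: Dm, Edim, Faug, Gm, A, Bb, C#dim.
Reading the progression, the first chord not in that set is F, so the modulation leaves D minor there.
The chord immediately before F is Bb, which is diatonic to both keys: VI in D minor and I in Bb major.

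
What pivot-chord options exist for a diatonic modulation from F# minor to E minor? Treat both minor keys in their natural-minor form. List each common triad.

Bm, D

Triads in F# minor (natural minor): F#m (i), G#dim (ii°), A (III), Bm (iv), C#m (v), D (VI), E (VII).
Triads in E minor (natural minor): Em (i), F#dim (ii°), G (III), Am (iv), Bm (v), C (VI), D (VII).
Shared triads with their functions: Bm (iv in F# minor, v in E minor); D (VI in F# minor, VII in E minor).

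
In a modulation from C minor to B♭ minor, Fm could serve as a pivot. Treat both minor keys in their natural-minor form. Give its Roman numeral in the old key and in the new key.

The scale of C minor (natural minor) is C D E♭ F G A♭ B♭; F is degree 4, and the triad built there (F-A♭-C) is minor, so it is iv.
The scale of B♭ minor (natural minor) is B♭ C D♭ E♭ F G♭ A♭; F is degree 5, and the triad built there (F-A♭-C) is minor, so it is v.

iv in C minor; v in B♭ minor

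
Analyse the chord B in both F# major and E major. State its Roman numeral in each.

The scale of F# major is F# G# A# B C# D# E#; B is degree 4, and the triad built there (B-D#-F#) is major, so it is IV.
The scale of E major is E F# G# A B C# D#; B is degree 5, and the triad built there (B-D#-F#) is major, so it is V.

IV in F# major; V in E major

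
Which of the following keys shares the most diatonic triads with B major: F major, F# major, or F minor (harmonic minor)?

Triads of B major: B major (I), C# minor (ii), D# minor (iii), E major (IV), F# major (V), G# minor (vi), A# diminished (vii°).
F major shares 0: none.
F# major shares 4: B, D#m, F#, G#m.
F minor (harmonic minor) shares 0: none.
The most common triads (4) are shared with F# major.

F# major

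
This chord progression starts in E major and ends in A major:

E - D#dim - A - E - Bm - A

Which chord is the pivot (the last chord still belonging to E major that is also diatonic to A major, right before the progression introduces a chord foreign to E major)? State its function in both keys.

Chords diatonic to E major: E, F#m, G#m, A, B, C#m, D#dim.
Reading the progression, the first chord not in that set is Bm, so the modulation leaves E major there.
The chord immediately before Bm is E, which is diatonic to both keys: I in E major and V in A major.

E — I in E major, V in A major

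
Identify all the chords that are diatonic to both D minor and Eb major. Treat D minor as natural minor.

Gm, Bb

Triads in D minor (natural minor): D minor (i), E diminished (ii°), F major (III), G minor (iv), A minor (v), Bb major (VI), C major (VII).
Triads in Eb major: Eb major (I), F minor (ii), G minor (iii), Ab major (IV), Bb major (V), C minor (vi), D diminished (vii°).
Shared triads with their functions: G minor (iv in D minor, iii in Eb major); Bb major (VI in D minor, V in Eb major).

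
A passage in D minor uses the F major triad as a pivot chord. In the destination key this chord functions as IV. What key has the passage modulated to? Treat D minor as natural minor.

C major

The numeral IV denotes a major triad on scale degree 4. With F on degree 4, the tonic of the new key is C.
Degree 4 carries a major triad in major keys, so the destination is C major.
Check: the diatonic triads of C major are C (I), Dm (ii), Em (iii), F (IV), G (V), Am (vi), Bdim (vii°) — F major is indeed IV.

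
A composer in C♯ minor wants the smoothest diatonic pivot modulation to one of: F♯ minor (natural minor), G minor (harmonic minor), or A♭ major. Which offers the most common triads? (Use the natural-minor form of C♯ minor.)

F♯ minor

Triads of C♯ minor (natural minor): C♯m (i), D♯dim (ii°), E (III), F♯m (iv), G♯m (v), A (VI), B (VII).
F♯ minor (natural minor) shares 4: C♯m, E, F♯m, A.
G minor (harmonic minor) shares 0: none.
A♭ major shares 0: none.
The most common triads (4) are shared with F♯ minor.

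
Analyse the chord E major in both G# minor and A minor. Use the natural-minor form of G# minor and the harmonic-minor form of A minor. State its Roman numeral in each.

The scale of G# minor (natural minor) is G# A# B C# D# E F#; E is degree 6, and the triad built there (E-G#-B) is major, so it is VI.
The scale of A minor (harmonic minor) is A B C D E F G#; E is degree 5, and the triad built there (E-G#-B) is major, so it is V.

VI in G# minor; V in A minor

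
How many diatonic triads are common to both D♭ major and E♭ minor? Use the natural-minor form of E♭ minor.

Diatonic triads of D♭ major: D♭ major (I), E♭ minor (ii), F minor (iii), G♭ major (IV), A♭ major (V), B♭ minor (vi), C diminished (vii°).
Diatonic triads of E♭ minor (natural minor): E♭ minor (i), F diminished (ii°), G♭ major (III), A♭ minor (iv), B♭ minor (v), C♭ major (VI), D♭ major (VII).
Matching root and quality in both lists: D♭ major, E♭ minor, G♭ major, B♭ minor.
That gives 4 common triads.

4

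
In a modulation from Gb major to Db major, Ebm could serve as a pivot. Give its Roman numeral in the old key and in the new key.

vi in Gb major; ii in Db major

The scale of Gb major is Gb Ab Bb Cb Db Eb F; Eb is degree 6, and the triad built there (Eb-Gb-Bb) is minor, so it is vi.
The scale of Db major is Db Eb F Gb Ab Bb C; Eb is degree 2, and the triad built there (Eb-Gb-Bb) is minor, so it is ii.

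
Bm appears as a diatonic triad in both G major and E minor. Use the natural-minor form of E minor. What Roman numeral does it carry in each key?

iii in G major; v in E minor

The scale of G major is G A B C D E F#; B is degree 3, and the triad built there (B-D-F#) is minor, so it is iii.
The scale of E minor (natural minor) is E F# G A B C D; B is degree 5, and the triad built there (B-D-F#) is minor, so it is v.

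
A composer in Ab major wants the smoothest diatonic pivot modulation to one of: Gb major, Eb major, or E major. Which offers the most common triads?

Triads of Ab major: Ab (I), Bbm (ii), Cm (iii), Db (IV), Eb (V), Fm (vi), Gdim (vii°).
Gb major shares 2: Bbm, Db.
Eb major shares 4: Ab, Cm, Eb, Fm.
E major shares 0: none.
The most common triads (4) are shared with Eb major.

Eb major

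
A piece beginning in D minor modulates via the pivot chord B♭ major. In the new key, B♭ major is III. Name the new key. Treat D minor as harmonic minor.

G minor

The numeral III denotes a major triad on scale degree 3. With B♭ on degree 3, the tonic of the new key is G.
Degree 3 carries a major triad in natural-minor keys, so the destination is G minor.
Check: the diatonic triads of G minor (natural minor) are Gm (i), Adim (ii°), B♭ (III), Cm (iv), Dm (v), E♭ (VI), F (VII) — B♭ major is indeed III.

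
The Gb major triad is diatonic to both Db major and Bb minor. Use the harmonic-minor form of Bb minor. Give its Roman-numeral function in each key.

IV in Db major; VI in Bb minor

The scale of Db major is Db Eb F Gb Ab Bb C; Gb is degree 4, and the triad built there (Gb-Bb-Db) is major, so it is IV.
The scale of Bb minor (harmonic minor) is Bb C Db Eb F Gb A; Gb is degree 6, and the triad built there (Gb-Bb-Db) is major, so it is VI.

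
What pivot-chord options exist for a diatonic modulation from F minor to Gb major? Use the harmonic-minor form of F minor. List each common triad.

Triads in F minor (harmonic minor): F minor (i), G diminished (ii°), Ab augmented (III+), Bb minor (iv), C major (V), Db major (VI), E diminished (vii°).
Triads in Gb major: Gb major (I), Ab minor (ii), Bb minor (iii), Cb major (IV), Db major (V), Eb minor (vi), F diminished (vii°).
Shared triads with their functions: Bb minor (iv in F minor, iii in Gb major); Db major (VI in F minor, V in Gb major).

Bbm, Db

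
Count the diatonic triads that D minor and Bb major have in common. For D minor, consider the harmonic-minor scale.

Diatonic triads of D minor (harmonic minor): Dm (i), Edim (ii°), Faug (III+), Gm (iv), A (V), Bb (VI), C#dim (vii°).
Diatonic triads of Bb major: Bb (I), Cm (ii), Dm (iii), Eb (IV), F (V), Gm (vi), Adim (vii°).
Matching root and quality in both lists: Dm, Gm, Bb.
That gives 3 common triads.

3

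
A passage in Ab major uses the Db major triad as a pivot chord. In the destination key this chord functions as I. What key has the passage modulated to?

Db major

The numeral I denotes a major triad on scale degree 1. With Db on degree 1, the tonic of the new key is Db.
Degree 1 carries a major triad in major keys, so the destination is Db major.
Check: the diatonic triads of Db major are Db (I), Ebm (ii), Fm (iii), Gb (IV), Ab (V), Bbm (vi), Cdim (vii°) — Db major is indeed I.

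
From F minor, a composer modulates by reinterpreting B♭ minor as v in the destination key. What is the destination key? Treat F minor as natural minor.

E♭ minor

The numeral v denotes a minor triad on scale degree 5. With B♭ on degree 5, the tonic of the new key is E♭.
Degree 5 carries a minor triad in natural-minor keys, so the destination is E♭ minor.
Check: the diatonic triads of E♭ minor (natural minor) are E♭m (i), Fdim (ii°), G♭ (III), A♭m (iv), B♭m (v), C♭ (VI), D♭ (VII) — B♭ minor is indeed v.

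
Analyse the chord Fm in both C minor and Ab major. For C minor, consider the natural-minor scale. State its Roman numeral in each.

The scale of C minor (natural minor) is C D Eb F G Ab Bb; F is degree 4, and the triad built there (F-Ab-C) is minor, so it is iv.
The scale of Ab major is Ab Bb C Db Eb F G; F is degree 6, and the triad built there (F-Ab-C) is minor, so it is vi.

iv in C minor; vi in Ab major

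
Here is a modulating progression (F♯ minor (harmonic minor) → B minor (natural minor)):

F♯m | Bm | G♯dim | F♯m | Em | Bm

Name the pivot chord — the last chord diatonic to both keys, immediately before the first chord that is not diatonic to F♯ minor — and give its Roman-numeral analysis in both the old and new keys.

Chords diatonic to F♯ minor: F♯m, G♯dim, Aaug, Bm, C♯, D, E♯dim.
Reading the progression, the first chord not in that set is Em, so the modulation leaves F♯ minor there.
The chord immediately before Em is F♯m, which is diatonic to both keys: i in F♯ minor and v in B minor.

F♯m — i in F♯ minor, v in B minor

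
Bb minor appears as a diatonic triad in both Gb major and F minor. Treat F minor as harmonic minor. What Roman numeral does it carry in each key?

The scale of Gb major is Gb Ab Bb Cb Db Eb F; Bb is degree 3, and the triad built there (Bb-Db-F) is minor, so it is iii.
The scale of F minor (harmonic minor) is F G Ab Bb C Db E; Bb is degree 4, and the triad built there (Bb-Db-F) is minor, so it is iv.

iii in Gb major; iv in F minor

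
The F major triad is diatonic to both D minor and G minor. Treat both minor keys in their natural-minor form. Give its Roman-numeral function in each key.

III in D minor; VII in G minor

The scale of D minor (natural minor) is D E F G A Bb C; F is degree 3, and the triad built there (F-A-C) is major, so it is III.
The scale of G minor (natural minor) is G A Bb C D Eb F; F is degree 7, and the triad built there (F-A-C) is major, so it is VII.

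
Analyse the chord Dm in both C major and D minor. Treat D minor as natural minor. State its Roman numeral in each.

The scale of C major is C D E F G A B; D is degree 2, and the triad built there (D-F-A) is minor, so it is ii.
The scale of D minor (natural minor) is D E F G A Bb C; D is degree 1, and the triad built there (D-F-A) is minor, so it is i.

ii in C major; i in D minor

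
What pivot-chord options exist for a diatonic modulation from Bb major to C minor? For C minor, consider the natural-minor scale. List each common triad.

Triads in Bb major: Bb (I), Cm (ii), Dm (iii), Eb (IV), F (V), Gm (vi), Adim (vii°).
Triads in C minor (natural minor): Cm (i), Ddim (ii°), Eb (III), Fm (iv), Gm (v), Ab (VI), Bb (VII).
Shared triads with their functions: Bb (I in Bb major, VII in C minor); Cm (ii in Bb major, i in C minor); Eb (IV in Bb major, III in C minor); Gm (vi in Bb major, v in C minor).

Bb, Cm, Eb, Gm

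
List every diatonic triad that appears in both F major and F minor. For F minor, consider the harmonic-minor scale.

Triads in F major: F major (I), G minor (ii), A minor (iii), Bb major (IV), C major (V), D minor (vi), E diminished (vii°).
Triads in F minor (harmonic minor): F minor (i), G diminished (ii°), Ab augmented (III+), Bb minor (iv), C major (V), Db major (VI), E diminished (vii°).
Shared triads with their functions: C major (V in F major, V in F minor); E diminished (vii° in F major, vii° in F minor).

C, Edim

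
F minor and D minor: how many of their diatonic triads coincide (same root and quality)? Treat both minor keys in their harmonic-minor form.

1

Diatonic triads of F minor (harmonic minor): F minor (i), G diminished (ii°), Ab augmented (III+), Bb minor (iv), C major (V), Db major (VI), E diminished (vii°).
Diatonic triads of D minor (harmonic minor): D minor (i), E diminished (ii°), F augmented (III+), G minor (iv), A major (V), Bb major (VI), C# diminished (vii°).
Matching root and quality in both lists: E diminished.
That gives 1 common triad.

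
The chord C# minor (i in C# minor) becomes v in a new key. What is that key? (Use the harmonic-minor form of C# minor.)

The numeral v denotes a minor triad on scale degree 5. With C# on degree 5, the tonic of the new key is F#.
Degree 5 carries a minor triad in natural-minor keys, so the destination is F# minor.
Check: the diatonic triads of F# minor (natural minor) are F#m (i), G#dim (ii°), A (III), Bm (iv), C#m (v), D (VI), E (VII) — C# minor is indeed v.

F# minor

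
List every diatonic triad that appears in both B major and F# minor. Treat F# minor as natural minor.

Triads in B major: B (I), C#m (ii), D#m (iii), E (IV), F# (V), G#m (vi), A#dim (vii°).
Triads in F# minor (natural minor): F#m (i), G#dim (ii°), A (III), Bm (iv), C#m (v), D (VI), E (VII).
Shared triads with their functions: C#m (ii in B major, v in F# minor); E (IV in B major, VII in F# minor).

C#m, E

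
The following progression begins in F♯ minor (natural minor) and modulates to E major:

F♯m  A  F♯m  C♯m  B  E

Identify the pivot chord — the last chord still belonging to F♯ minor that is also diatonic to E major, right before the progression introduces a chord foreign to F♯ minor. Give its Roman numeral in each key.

C♯m — v in F♯ minor, vi in E major

Chords diatonic to F♯ minor: F♯m, G♯dim, A, Bm, C♯m, D, E.
Reading the progression, the first chord not in that set is B, so the modulation leaves F♯ minor there.
The chord immediately before B is C♯m, which is diatonic to both keys: v in F♯ minor and vi in E major.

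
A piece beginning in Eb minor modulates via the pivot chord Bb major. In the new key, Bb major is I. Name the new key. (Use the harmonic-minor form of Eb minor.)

The numeral I denotes a major triad on scale degree 1. With Bb on degree 1, the tonic of the new key is Bb.
Degree 1 carries a major triad in major keys, so the destination is Bb major.
Check: the diatonic triads of Bb major are Bb (I), Cm (ii), Dm (iii), Eb (IV), F (V), Gm (vi), Adim (vii°) — Bb major is indeed I.

Bb major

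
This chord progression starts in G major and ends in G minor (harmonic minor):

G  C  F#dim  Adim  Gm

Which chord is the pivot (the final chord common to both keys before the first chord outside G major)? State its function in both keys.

Chords diatonic to G major: G, Am, Bm, C, D, Em, F#dim.
Reading the progression, the first chord not in that set is Adim, so the modulation leaves G major there.
The chord immediately before Adim is F#dim, which is diatonic to both keys: vii° in G major and vii° in G minor.

F#dim — vii° in G major, vii° in G minor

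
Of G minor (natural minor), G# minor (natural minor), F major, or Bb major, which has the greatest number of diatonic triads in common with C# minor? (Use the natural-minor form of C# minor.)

G# minor

Triads of C# minor (natural minor): C# minor (i), D# diminished (ii°), E major (III), F# minor (iv), G# minor (v), A major (VI), B major (VII).
G minor (natural minor) shares 0: none.
G# minor (natural minor) shares 4: C#m, E, G#m, B.
F major shares 0: none.
Bb major shares 0: none.
The most common triads (4) are shared with G# minor.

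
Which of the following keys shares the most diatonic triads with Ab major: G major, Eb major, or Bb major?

Triads of Ab major: Ab (I), Bbm (ii), Cm (iii), Db (IV), Eb (V), Fm (vi), Gdim (vii°).
G major shares 0: none.
Eb major shares 4: Ab, Cm, Eb, Fm.
Bb major shares 2: Cm, Eb.
The most common triads (4) are shared with Eb major.

Eb major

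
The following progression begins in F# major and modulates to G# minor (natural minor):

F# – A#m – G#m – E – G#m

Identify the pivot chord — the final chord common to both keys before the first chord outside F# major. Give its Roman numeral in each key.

G#m — ii in F# major, i in G# minor

Chords diatonic to F# major: F#, G#m, A#m, B, C#, D#m, E#dim.
Reading the progression, the first chord not in that set is E, so the modulation leaves F# major there.
The chord immediately before E is G#m, which is diatonic to both keys: ii in F# major and i in G# minor.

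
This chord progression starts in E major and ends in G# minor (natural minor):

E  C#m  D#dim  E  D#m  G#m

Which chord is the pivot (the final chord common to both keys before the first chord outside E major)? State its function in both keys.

E — I in E major, VI in G# minor

Chords diatonic to E major: E, F#m, G#m, A, B, C#m, D#dim.
Reading the progression, the first chord not in that set is D#m, so the modulation leaves E major there.
The chord immediately before D#m is E, which is diatonic to both keys: I in E major and VI in G# minor.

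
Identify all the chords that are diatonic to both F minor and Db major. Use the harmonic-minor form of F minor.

Triads in F minor (harmonic minor): Fm (i), Gdim (ii°), Abaug (III+), Bbm (iv), C (V), Db (VI), Edim (vii°).
Triads in Db major: Db (I), Ebm (ii), Fm (iii), Gb (IV), Ab (V), Bbm (vi), Cdim (vii°).
Shared triads with their functions: Fm (i in F minor, iii in Db major); Bbm (iv in F minor, vi in Db major); Db (VI in F minor, I in Db major).

Fm, Bbm, Db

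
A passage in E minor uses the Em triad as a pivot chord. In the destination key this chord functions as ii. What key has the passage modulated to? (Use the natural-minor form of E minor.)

D major

The numeral ii denotes a minor triad on scale degree 2. With E on degree 2, the tonic of the new key is D.
Degree 2 carries a minor triad in major keys, so the destination is D major.
Check: the diatonic triads of D major are D (I), Em (ii), F♯m (iii), G (IV), A (V), Bm (vi), C♯dim (vii°) — Em is indeed ii.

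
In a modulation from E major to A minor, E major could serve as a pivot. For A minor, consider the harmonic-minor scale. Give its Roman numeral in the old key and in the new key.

I in E major; V in A minor

The scale of E major is E F# G# A B C# D#; E is degree 1, and the triad built there (E-G#-B) is major, so it is I.
The scale of A minor (harmonic minor) is A B C D E F G#; E is degree 5, and the triad built there (E-G#-B) is major, so it is V.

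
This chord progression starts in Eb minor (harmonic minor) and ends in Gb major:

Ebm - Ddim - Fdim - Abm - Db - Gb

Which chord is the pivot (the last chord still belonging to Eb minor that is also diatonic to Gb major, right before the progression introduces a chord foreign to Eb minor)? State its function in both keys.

Chords diatonic to Eb minor: Ebm, Fdim, Gbaug, Abm, Bb, Cb, Ddim.
Reading the progression, the first chord not in that set is Db, so the modulation leaves Eb minor there.
The chord immediately before Db is Abm, which is diatonic to both keys: iv in Eb minor and ii in Gb major.

Abm — iv in Eb minor, ii in Gb major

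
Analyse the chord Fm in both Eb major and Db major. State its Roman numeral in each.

ii in Eb major; iii in Db major

The scale of Eb major is Eb F G Ab Bb C D; F is degree 2, and the triad built there (F-Ab-C) is minor, so it is ii.
The scale of Db major is Db Eb F Gb Ab Bb C; F is degree 3, and the triad built there (F-Ab-C) is minor, so it is iii.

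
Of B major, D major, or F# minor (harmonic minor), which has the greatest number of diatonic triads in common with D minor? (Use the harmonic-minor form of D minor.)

D major

Triads of D minor (harmonic minor): Dm (i), Edim (ii°), Faug (III+), Gm (iv), A (V), Bb (VI), C#dim (vii°).
B major shares 0: none.
D major shares 2: A, C#dim.
F# minor (harmonic minor) shares 0: none.
The most common triads (2) are shared with D major.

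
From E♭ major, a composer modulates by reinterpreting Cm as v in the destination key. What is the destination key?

F minor

The numeral v denotes a minor triad on scale degree 5. With C on degree 5, the tonic of the new key is F.
Degree 5 carries a minor triad in natural-minor keys, so the destination is F minor.
Check: the diatonic triads of F minor (natural minor) are Fm (i), Gdim (ii°), A♭ (III), B♭m (iv), Cm (v), D♭ (VI), E♭ (VII) — Cm is indeed v.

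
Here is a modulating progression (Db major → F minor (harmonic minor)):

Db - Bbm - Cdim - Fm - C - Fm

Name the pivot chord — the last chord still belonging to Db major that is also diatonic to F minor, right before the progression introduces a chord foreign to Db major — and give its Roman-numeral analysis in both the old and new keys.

Chords diatonic to Db major: Db, Ebm, Fm, Gb, Ab, Bbm, Cdim.
Reading the progression, the first chord not in that set is C, so the modulation leaves Db major there.
The chord immediately before C is Fm, which is diatonic to both keys: iii in Db major and i in F minor.

Fm — iii in Db major, i in F minor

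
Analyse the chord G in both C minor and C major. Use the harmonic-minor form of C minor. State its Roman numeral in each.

V in C minor; V in C major

The scale of C minor (harmonic minor) is C D E♭ F G A♭ B; G is degree 5, and the triad built there (G-B-D) is major, so it is V.
The scale of C major is C D E F G A B; G is degree 5, and the triad built there (G-B-D) is major, so it is V.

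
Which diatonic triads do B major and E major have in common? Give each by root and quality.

B, C♯m, E, G♯m

Triads in B major: B (I), C♯m (ii), D♯m (iii), E (IV), F♯ (V), G♯m (vi), A♯dim (vii°).
Triads in E major: E (I), F♯m (ii), G♯m (iii), A (IV), B (V), C♯m (vi), D♯dim (vii°).
Shared triads with their functions: B (I in B major, V in E major); C♯m (ii in B major, vi in E major); E (IV in B major, I in E major); G♯m (vi in B major, iii in E major).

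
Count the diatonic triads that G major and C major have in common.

4

Diatonic triads of G major: G (I), Am (ii), Bm (iii), C (IV), D (V), Em (vi), F#dim (vii°).
Diatonic triads of C major: C (I), Dm (ii), Em (iii), F (IV), G (V), Am (vi), Bdim (vii°).
Matching root and quality in both lists: G, Am, C, Em.
That gives 4 common triads.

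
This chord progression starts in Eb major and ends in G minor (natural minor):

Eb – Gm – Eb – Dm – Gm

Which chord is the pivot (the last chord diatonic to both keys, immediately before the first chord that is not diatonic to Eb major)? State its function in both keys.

Chords diatonic to Eb major: Eb, Fm, Gm, Ab, Bb, Cm, Ddim.
Reading the progression, the first chord not in that set is Dm, so the modulation leaves Eb major there.
The chord immediately before Dm is Eb, which is diatonic to both keys: I in Eb major and VI in G minor.

Eb — I in Eb major, VI in G minor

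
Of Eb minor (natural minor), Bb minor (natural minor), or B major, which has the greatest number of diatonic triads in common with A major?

B major

Triads of A major: A (I), Bm (ii), C#m (iii), D (IV), E (V), F#m (vi), G#dim (vii°).
Eb minor (natural minor) shares 0: none.
Bb minor (natural minor) shares 0: none.
B major shares 2: C#m, E.
The most common triads (2) are shared with B major.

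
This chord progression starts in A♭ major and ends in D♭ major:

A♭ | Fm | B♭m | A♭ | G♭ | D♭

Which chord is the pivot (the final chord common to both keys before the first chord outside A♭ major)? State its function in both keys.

Chords diatonic to A♭ major: A♭, B♭m, Cm, D♭, E♭, Fm, Gdim.
Reading the progression, the first chord not in that set is G♭, so the modulation leaves A♭ major there.
The chord immediately before G♭ is A♭, which is diatonic to both keys: I in A♭ major and V in D♭ major.

A♭ — I in A♭ major, V in D♭ major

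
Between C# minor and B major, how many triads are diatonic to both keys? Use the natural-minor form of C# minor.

Diatonic triads of C# minor (natural minor): C#m (i), D#dim (ii°), E (III), F#m (iv), G#m (v), A (VI), B (VII).
Diatonic triads of B major: B (I), C#m (ii), D#m (iii), E (IV), F# (V), G#m (vi), A#dim (vii°).
Matching root and quality in both lists: C#m, E, G#m, B.
That gives 4 common triads.

4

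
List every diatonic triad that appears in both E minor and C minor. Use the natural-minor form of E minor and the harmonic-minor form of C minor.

G

Triads in E minor (natural minor): Em (i), F#dim (ii°), G (III), Am (iv), Bm (v), C (VI), D (VII).
Triads in C minor (harmonic minor): Cm (i), Ddim (ii°), Ebaug (III+), Fm (iv), G (V), Ab (VI), Bdim (vii°).
Shared triads with their functions: G (III in E minor, V in C minor).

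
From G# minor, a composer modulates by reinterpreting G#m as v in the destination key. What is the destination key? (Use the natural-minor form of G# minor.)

C# minor

The numeral v denotes a minor triad on scale degree 5. With G# on degree 5, the tonic of the new key is C#.
Degree 5 carries a minor triad in natural-minor keys, so the destination is C# minor.
Check: the diatonic triads of C# minor (natural minor) are C#m (i), D#dim (ii°), E (III), F#m (iv), G#m (v), A (VI), B (VII) — G#m is indeed v.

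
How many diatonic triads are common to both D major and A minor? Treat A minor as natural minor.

Diatonic triads of D major: D (I), Em (ii), F#m (iii), G (IV), A (V), Bm (vi), C#dim (vii°).
Diatonic triads of A minor (natural minor): Am (i), Bdim (ii°), C (III), Dm (iv), Em (v), F (VI), G (VII).
Matching root and quality in both lists: Em, G.
That gives 2 common triads.

2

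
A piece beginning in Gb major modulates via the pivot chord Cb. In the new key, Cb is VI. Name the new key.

Eb minor

The numeral VI denotes a major triad on scale degree 6. With Cb on degree 6, the tonic of the new key is Eb.
Degree 6 carries a major triad in minor keys, so the destination is Eb minor.
Check: the diatonic triads of Eb minor (natural minor) are Ebm (i), Fdim (ii°), Gb (III), Abm (iv), Bbm (v), Cb (VI), Db (VII) — Cb is indeed VI.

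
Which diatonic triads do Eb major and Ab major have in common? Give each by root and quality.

Eb, Fm, Ab, Cm

Triads in Eb major: Eb major (I), F minor (ii), G minor (iii), Ab major (IV), Bb major (V), C minor (vi), D diminished (vii°).
Triads in Ab major: Ab major (I), Bb minor (ii), C minor (iii), Db major (IV), Eb major (V), F minor (vi), G diminished (vii°).
Shared triads with their functions: Eb major (I in Eb major, V in Ab major); F minor (ii in Eb major, vi in Ab major); Ab major (IV in Eb major, I in Ab major); C minor (vi in Eb major, iii in Ab major).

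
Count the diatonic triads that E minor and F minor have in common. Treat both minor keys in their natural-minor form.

0

Diatonic triads of E minor (natural minor): Em (i), F#dim (ii°), G (III), Am (iv), Bm (v), C (VI), D (VII).
Diatonic triads of F minor (natural minor): Fm (i), Gdim (ii°), Ab (III), Bbm (iv), Cm (v), Db (VI), Eb (VII).
No triad has the same root and quality in both keys.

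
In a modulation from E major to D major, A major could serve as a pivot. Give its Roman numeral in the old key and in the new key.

IV in E major; V in D major

The scale of E major is E F# G# A B C# D#; A is degree 4, and the triad built there (A-C#-E) is major, so it is IV.
The scale of D major is D E F# G A B C#; A is degree 5, and the triad built there (A-C#-E) is major, so it is V.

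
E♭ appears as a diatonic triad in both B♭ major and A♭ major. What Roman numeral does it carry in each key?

The scale of B♭ major is B♭ C D E♭ F G A; E♭ is degree 4, and the triad built there (E♭-G-B♭) is major, so it is IV.
The scale of A♭ major is A♭ B♭ C D♭ E♭ F G; E♭ is degree 5, and the triad built there (E♭-G-B♭) is major, so it is V.

IV in B♭ major; V in A♭ major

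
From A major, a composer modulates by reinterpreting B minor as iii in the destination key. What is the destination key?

The numeral iii denotes a minor triad on scale degree 3. With B on degree 3, the tonic of the new key is G.
Degree 3 carries a minor triad in major keys, so the destination is G major.
Check: the diatonic triads of G major are G (I), Am (ii), Bm (iii), C (IV), D (V), Em (vi), F#dim (vii°) — B minor is indeed iii.

G major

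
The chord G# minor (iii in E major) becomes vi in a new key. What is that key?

The numeral vi denotes a minor triad on scale degree 6. With G# on degree 6, the tonic of the new key is B.
Degree 6 carries a minor triad in major keys, so the destination is B major.
Check: the diatonic triads of B major are B (I), C#m (ii), D#m (iii), E (IV), F# (V), G#m (vi), A#dim (vii°) — G# minor is indeed vi.

B major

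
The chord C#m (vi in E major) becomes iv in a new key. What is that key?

G# minor

The numeral iv denotes a minor triad on scale degree 4. With C# on degree 4, the tonic of the new key is G#.
Degree 4 carries a minor triad in minor keys, so the destination is G# minor.
Check: the diatonic triads of G# minor (natural minor) are G#m (i), A#dim (ii°), B (III), C#m (iv), D#m (v), E (VI), F# (VII) — C#m is indeed iv.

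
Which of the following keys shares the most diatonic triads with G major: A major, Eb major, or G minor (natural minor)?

A major

Triads of G major: G (I), Am (ii), Bm (iii), C (IV), D (V), Em (vi), F#dim (vii°).
A major shares 2: Bm, D.
Eb major shares 0: none.
G minor (natural minor) shares 0: none.
The most common triads (2) are shared with A major.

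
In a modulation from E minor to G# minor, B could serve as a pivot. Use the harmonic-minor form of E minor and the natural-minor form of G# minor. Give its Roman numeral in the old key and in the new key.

V in E minor; III in G# minor

The scale of E minor (harmonic minor) is E F# G A B C D#; B is degree 5, and the triad built there (B-D#-F#) is major, so it is V.
The scale of G# minor (natural minor) is G# A# B C# D# E F#; B is degree 3, and the triad built there (B-D#-F#) is major, so it is III.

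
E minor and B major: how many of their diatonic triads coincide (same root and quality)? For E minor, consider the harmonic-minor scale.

1

Diatonic triads of E minor (harmonic minor): Em (i), F#dim (ii°), Gaug (III+), Am (iv), B (V), C (VI), D#dim (vii°).
Diatonic triads of B major: B (I), C#m (ii), D#m (iii), E (IV), F# (V), G#m (vi), A#dim (vii°).
Matching root and quality in both lists: B.
That gives 1 common triad.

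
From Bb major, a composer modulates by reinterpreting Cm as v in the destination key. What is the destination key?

The numeral v denotes a minor triad on scale degree 5. With C on degree 5, the tonic of the new key is F.
Degree 5 carries a minor triad in natural-minor keys, so the destination is F minor.
Check: the diatonic triads of F minor (natural minor) are Fm (i), Gdim (ii°), Ab (III), Bbm (iv), Cm (v), Db (VI), Eb (VII) — Cm is indeed v.

F minor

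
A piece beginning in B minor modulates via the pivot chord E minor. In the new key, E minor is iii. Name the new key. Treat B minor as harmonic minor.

C major

The numeral iii denotes a minor triad on scale degree 3. With E on degree 3, the tonic of the new key is C.
Degree 3 carries a minor triad in major keys, so the destination is C major.
Check: the diatonic triads of C major are C (I), Dm (ii), Em (iii), F (IV), G (V), Am (vi), Bdim (vii°) — E minor is indeed iii.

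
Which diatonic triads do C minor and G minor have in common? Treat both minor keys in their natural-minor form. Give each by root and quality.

Cm, Eb, Gm, Bb

Triads in C minor (natural minor): Cm (i), Ddim (ii°), Eb (III), Fm (iv), Gm (v), Ab (VI), Bb (VII).
Triads in G minor (natural minor): Gm (i), Adim (ii°), Bb (III), Cm (iv), Dm (v), Eb (VI), F (VII).
Shared triads with their functions: Cm (i in C minor, iv in G minor); Eb (III in C minor, VI in G minor); Gm (v in C minor, i in G minor); Bb (VII in C minor, III in G minor).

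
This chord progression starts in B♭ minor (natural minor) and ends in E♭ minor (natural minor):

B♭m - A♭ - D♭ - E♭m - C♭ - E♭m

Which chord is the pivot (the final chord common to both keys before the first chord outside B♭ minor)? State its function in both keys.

Chords diatonic to B♭ minor: B♭m, Cdim, D♭, E♭m, Fm, G♭, A♭.
Reading the progression, the first chord not in that set is C♭, so the modulation leaves B♭ minor there.
The chord immediately before C♭ is E♭m, which is diatonic to both keys: iv in B♭ minor and i in E♭ minor.

E♭m — iv in B♭ minor, i in E♭ minor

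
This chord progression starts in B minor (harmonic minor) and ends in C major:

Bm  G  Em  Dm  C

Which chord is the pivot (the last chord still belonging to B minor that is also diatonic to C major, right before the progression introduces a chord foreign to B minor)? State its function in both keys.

Chords diatonic to B minor: Bm, C#dim, Daug, Em, F#, G, A#dim.
Reading the progression, the first chord not in that set is Dm, so the modulation leaves B minor there.
The chord immediately before Dm is Em, which is diatonic to both keys: iv in B minor and iii in C major.

Em — iv in B minor, iii in C major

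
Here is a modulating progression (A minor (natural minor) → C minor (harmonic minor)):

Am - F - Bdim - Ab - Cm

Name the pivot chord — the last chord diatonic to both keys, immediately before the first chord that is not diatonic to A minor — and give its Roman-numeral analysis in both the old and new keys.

Chords diatonic to A minor: Am, Bdim, C, Dm, Em, F, G.
Reading the progression, the first chord not in that set is Ab, so the modulation leaves A minor there.
The chord immediately before Ab is Bdim, which is diatonic to both keys: ii° in A minor and vii° in C minor.

Bdim — ii° in A minor, vii° in C minor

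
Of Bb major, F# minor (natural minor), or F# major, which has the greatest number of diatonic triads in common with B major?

F# major

Triads of B major: B major (I), C# minor (ii), D# minor (iii), E major (IV), F# major (V), G# minor (vi), A# diminished (vii°).
Bb major shares 0: none.
F# minor (natural minor) shares 2: C#m, E.
F# major shares 4: B, D#m, F#, G#m.
The most common triads (4) are shared with F# major.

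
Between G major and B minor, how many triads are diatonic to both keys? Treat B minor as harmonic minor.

3

Diatonic triads of G major: G (I), Am (ii), Bm (iii), C (IV), D (V), Em (vi), F#dim (vii°).
Diatonic triads of B minor (harmonic minor): Bm (i), C#dim (ii°), Daug (III+), Em (iv), F# (V), G (VI), A#dim (vii°).
Matching root and quality in both lists: G, Bm, Em.
That gives 3 common triads.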